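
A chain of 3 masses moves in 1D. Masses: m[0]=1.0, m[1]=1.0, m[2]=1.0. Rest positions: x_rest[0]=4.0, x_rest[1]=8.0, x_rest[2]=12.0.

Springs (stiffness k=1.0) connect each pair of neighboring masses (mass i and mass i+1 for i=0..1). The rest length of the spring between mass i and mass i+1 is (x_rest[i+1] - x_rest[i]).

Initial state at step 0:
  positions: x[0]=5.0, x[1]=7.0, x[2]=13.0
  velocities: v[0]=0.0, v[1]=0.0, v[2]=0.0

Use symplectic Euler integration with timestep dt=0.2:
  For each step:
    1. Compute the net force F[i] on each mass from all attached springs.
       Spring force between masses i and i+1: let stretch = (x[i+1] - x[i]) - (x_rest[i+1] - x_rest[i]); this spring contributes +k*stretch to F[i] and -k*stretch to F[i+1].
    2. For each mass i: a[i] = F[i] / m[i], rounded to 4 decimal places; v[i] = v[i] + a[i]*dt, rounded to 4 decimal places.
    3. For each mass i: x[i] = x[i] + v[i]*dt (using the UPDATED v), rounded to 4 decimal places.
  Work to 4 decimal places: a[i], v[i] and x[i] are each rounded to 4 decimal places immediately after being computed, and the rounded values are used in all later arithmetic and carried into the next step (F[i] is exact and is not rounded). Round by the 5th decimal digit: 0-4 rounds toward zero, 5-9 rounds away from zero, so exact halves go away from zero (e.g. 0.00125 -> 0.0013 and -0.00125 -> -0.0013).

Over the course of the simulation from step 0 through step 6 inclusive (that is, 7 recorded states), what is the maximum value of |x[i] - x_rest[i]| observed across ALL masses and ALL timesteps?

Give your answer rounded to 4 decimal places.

Step 0: x=[5.0000 7.0000 13.0000] v=[0.0000 0.0000 0.0000]
Step 1: x=[4.9200 7.1600 12.9200] v=[-0.4000 0.8000 -0.4000]
Step 2: x=[4.7696 7.4608 12.7696] v=[-0.7520 1.5040 -0.7520]
Step 3: x=[4.5668 7.8663 12.5668] v=[-1.0138 2.0275 -1.0138]
Step 4: x=[4.3360 8.3278 12.3360] v=[-1.1539 2.3077 -1.1539]
Step 5: x=[4.1049 8.7900 12.1049] v=[-1.1555 2.3110 -1.1555]
Step 6: x=[3.9012 9.1974 11.9012] v=[-1.0185 2.0370 -1.0185]
Max displacement = 1.1974

Answer: 1.1974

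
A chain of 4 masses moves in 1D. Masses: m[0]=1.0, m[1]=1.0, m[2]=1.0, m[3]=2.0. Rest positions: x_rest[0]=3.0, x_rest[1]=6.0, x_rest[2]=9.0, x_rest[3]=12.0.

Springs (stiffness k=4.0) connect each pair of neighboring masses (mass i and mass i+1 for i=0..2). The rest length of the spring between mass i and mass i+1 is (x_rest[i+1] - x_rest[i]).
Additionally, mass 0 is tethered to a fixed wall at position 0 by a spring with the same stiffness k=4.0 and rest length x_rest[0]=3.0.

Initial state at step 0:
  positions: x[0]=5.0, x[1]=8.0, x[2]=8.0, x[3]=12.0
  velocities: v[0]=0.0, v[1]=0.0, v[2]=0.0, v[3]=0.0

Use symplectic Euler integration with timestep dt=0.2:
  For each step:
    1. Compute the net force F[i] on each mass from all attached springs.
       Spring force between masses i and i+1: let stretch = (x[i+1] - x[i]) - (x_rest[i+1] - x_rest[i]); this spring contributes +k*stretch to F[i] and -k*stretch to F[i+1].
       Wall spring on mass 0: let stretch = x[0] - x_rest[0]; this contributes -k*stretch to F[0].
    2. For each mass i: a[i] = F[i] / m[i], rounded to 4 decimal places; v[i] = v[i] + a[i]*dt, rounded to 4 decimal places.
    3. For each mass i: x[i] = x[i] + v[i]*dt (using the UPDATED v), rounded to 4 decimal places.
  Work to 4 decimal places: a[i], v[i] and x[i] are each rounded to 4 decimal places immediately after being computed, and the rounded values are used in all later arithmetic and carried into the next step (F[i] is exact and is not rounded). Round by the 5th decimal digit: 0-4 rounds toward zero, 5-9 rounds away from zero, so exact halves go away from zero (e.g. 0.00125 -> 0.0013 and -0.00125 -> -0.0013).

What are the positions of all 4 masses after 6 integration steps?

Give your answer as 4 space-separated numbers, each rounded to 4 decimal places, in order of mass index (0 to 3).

Answer: 1.1851 5.5053 9.6697 12.5122

Derivation:
Step 0: x=[5.0000 8.0000 8.0000 12.0000] v=[0.0000 0.0000 0.0000 0.0000]
Step 1: x=[4.6800 7.5200 8.6400 11.9200] v=[-1.6000 -2.4000 3.2000 -0.4000]
Step 2: x=[4.0656 6.7648 9.6256 11.8176] v=[-3.0720 -3.7760 4.9280 -0.5120]
Step 3: x=[3.2326 6.0355 10.5042 11.7798] v=[-4.1651 -3.6467 4.3930 -0.1888]
Step 4: x=[2.3308 5.5727 10.8719 11.8800] v=[-4.5089 -2.3141 1.8385 0.5010]
Step 5: x=[1.5748 5.4390 10.5530 12.1396] v=[-3.7800 -0.6683 -1.5944 1.2978]
Step 6: x=[1.1851 5.5053 9.6697 12.5122] v=[-1.9485 0.3315 -4.4163 1.8632]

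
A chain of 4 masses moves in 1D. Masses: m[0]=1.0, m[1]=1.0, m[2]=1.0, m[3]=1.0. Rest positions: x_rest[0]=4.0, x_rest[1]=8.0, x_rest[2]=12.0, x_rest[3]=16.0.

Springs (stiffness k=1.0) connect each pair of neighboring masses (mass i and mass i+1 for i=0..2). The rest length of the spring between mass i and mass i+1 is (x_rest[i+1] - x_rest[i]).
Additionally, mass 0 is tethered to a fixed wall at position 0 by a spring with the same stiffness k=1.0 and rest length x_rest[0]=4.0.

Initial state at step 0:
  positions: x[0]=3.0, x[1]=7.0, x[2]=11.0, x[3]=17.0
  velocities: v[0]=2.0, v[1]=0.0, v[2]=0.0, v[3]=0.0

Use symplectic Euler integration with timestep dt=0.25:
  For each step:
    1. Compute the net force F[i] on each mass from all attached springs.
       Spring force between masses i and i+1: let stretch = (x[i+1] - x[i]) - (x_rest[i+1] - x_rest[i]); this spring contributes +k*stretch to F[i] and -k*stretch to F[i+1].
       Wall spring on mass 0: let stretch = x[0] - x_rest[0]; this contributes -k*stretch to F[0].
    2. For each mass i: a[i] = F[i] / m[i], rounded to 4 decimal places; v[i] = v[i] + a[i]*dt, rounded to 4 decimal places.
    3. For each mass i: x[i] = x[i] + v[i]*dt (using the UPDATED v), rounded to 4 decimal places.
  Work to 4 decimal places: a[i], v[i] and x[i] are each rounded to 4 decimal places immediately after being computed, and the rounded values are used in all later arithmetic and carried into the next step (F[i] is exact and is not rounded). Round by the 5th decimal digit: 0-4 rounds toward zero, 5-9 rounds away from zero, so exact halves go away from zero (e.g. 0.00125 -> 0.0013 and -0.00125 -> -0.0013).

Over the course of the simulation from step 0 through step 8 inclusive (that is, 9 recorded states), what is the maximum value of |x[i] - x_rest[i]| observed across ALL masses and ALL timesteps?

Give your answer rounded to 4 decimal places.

Answer: 1.3853

Derivation:
Step 0: x=[3.0000 7.0000 11.0000 17.0000] v=[2.0000 0.0000 0.0000 0.0000]
Step 1: x=[3.5625 7.0000 11.1250 16.8750] v=[2.2500 0.0000 0.5000 -0.5000]
Step 2: x=[4.1172 7.0430 11.3516 16.6406] v=[2.2188 0.1719 0.9063 -0.9375]
Step 3: x=[4.5975 7.1724 11.6395 16.3257] v=[1.9210 0.5176 1.1514 -1.2598]
Step 4: x=[4.9514 7.4201 11.9411 15.9679] v=[1.4154 0.9907 1.2062 -1.4314]
Step 5: x=[5.1501 7.7961 12.2118 15.6084] v=[0.7947 1.5038 1.0827 -1.4381]
Step 6: x=[5.1923 8.2827 12.4188 15.2866] v=[0.1687 1.9462 0.8279 -1.2873]
Step 7: x=[5.1031 8.8346 12.5465 15.0355] v=[-0.3568 2.2076 0.5108 -1.0043]
Step 8: x=[4.9282 9.3853 12.5978 14.8789] v=[-0.6997 2.2027 0.2051 -0.6266]
Max displacement = 1.3853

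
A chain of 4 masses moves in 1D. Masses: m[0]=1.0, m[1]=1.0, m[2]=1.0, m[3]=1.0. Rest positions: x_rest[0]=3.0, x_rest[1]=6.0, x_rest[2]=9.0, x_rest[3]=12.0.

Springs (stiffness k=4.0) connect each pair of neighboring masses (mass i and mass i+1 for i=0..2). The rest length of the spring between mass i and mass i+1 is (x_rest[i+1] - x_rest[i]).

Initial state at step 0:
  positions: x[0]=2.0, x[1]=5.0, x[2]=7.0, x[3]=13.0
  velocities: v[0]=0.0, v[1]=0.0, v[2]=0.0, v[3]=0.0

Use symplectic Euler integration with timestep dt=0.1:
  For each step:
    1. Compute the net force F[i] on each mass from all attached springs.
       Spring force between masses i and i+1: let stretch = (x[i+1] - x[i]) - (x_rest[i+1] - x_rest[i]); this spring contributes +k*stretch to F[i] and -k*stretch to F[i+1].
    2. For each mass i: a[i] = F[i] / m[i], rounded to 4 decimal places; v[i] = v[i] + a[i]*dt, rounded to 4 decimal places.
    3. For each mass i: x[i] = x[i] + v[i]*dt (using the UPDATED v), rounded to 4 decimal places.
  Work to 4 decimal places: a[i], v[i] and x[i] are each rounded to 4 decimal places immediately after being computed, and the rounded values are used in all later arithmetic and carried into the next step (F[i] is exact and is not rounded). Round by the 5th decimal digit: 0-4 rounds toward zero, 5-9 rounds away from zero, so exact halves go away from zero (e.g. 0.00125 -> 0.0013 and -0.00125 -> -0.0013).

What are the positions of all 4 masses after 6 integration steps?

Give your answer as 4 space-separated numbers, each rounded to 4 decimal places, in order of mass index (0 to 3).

Step 0: x=[2.0000 5.0000 7.0000 13.0000] v=[0.0000 0.0000 0.0000 0.0000]
Step 1: x=[2.0000 4.9600 7.1600 12.8800] v=[0.0000 -0.4000 1.6000 -1.2000]
Step 2: x=[1.9984 4.8896 7.4608 12.6512] v=[-0.0160 -0.7040 3.0080 -2.2880]
Step 3: x=[1.9925 4.8064 7.8664 12.3348] v=[-0.0595 -0.8320 4.0557 -3.1642]
Step 4: x=[1.9791 4.7330 8.3283 11.9596] v=[-0.1339 -0.7336 4.6191 -3.7516]
Step 5: x=[1.9559 4.6933 8.7917 11.5592] v=[-0.2323 -0.3970 4.6335 -4.0041]
Step 6: x=[1.9222 4.7080 9.2018 11.1681] v=[-0.3373 0.1474 4.1011 -3.9111]

Answer: 1.9222 4.7080 9.2018 11.1681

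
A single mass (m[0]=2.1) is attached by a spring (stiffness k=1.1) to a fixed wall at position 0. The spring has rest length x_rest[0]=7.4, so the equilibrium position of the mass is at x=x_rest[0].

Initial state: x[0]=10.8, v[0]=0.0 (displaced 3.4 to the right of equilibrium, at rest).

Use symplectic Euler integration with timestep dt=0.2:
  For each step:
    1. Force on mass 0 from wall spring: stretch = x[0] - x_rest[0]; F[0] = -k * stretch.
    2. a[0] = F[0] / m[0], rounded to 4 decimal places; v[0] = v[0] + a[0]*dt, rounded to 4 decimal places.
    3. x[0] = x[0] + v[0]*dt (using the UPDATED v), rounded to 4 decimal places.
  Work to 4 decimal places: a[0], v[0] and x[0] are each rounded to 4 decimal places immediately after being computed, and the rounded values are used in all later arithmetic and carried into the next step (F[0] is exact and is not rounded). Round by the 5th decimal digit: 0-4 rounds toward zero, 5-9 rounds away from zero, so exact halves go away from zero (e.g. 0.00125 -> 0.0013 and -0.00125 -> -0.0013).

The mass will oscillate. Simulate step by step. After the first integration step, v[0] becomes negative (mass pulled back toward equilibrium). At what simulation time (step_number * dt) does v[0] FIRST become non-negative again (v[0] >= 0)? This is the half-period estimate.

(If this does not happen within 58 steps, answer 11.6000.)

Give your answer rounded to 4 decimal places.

Answer: 4.4000

Derivation:
Step 0: x=[10.8000] v=[0.0000]
Step 1: x=[10.7288] v=[-0.3562]
Step 2: x=[10.5878] v=[-0.7049]
Step 3: x=[10.3800] v=[-1.0389]
Step 4: x=[10.1098] v=[-1.3511]
Step 5: x=[9.7828] v=[-1.6350]
Step 6: x=[9.4059] v=[-1.8846]
Step 7: x=[8.9870] v=[-2.0947]
Step 8: x=[8.5348] v=[-2.2610]
Step 9: x=[8.0588] v=[-2.3799]
Step 10: x=[7.5690] v=[-2.4489]
Step 11: x=[7.0757] v=[-2.4666]
Step 12: x=[6.5892] v=[-2.4326]
Step 13: x=[6.1197] v=[-2.3477]
Step 14: x=[5.6770] v=[-2.2136]
Step 15: x=[5.2704] v=[-2.0331]
Step 16: x=[4.9084] v=[-1.8100]
Step 17: x=[4.5986] v=[-1.5490]
Step 18: x=[4.3475] v=[-1.2555]
Step 19: x=[4.1604] v=[-0.9357]
Step 20: x=[4.0411] v=[-0.5963]
Step 21: x=[3.9922] v=[-0.2444]
Step 22: x=[4.0147] v=[0.1126]
First v>=0 after going negative at step 22, time=4.4000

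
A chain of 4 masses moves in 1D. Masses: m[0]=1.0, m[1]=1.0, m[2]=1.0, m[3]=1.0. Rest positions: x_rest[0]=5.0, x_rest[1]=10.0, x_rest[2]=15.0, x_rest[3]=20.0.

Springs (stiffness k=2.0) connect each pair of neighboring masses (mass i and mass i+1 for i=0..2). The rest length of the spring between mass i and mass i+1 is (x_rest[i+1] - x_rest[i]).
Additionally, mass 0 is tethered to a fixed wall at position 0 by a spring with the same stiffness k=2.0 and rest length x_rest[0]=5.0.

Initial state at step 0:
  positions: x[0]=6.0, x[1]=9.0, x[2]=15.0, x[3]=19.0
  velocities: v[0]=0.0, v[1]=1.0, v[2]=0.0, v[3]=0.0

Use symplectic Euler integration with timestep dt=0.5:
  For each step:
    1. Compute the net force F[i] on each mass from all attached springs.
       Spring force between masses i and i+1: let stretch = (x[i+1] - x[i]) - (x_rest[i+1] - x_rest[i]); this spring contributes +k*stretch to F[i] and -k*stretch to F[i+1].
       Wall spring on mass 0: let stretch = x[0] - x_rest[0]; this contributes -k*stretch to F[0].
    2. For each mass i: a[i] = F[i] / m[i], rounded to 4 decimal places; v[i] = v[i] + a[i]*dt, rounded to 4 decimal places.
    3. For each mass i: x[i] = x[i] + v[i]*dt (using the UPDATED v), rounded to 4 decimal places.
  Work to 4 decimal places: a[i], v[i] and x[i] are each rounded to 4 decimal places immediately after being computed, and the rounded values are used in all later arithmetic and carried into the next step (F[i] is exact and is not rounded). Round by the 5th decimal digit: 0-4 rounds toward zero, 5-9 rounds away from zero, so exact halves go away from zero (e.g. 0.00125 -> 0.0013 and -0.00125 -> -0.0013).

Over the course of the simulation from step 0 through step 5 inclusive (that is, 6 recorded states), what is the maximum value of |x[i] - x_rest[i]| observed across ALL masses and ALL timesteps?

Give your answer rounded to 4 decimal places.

Step 0: x=[6.0000 9.0000 15.0000 19.0000] v=[0.0000 1.0000 0.0000 0.0000]
Step 1: x=[4.5000 11.0000 14.0000 19.5000] v=[-3.0000 4.0000 -2.0000 1.0000]
Step 2: x=[4.0000 11.2500 14.2500 19.7500] v=[-1.0000 0.5000 0.5000 0.5000]
Step 3: x=[5.1250 9.3750 15.7500 19.7500] v=[2.2500 -3.7500 3.0000 0.0000]
Step 4: x=[5.8125 8.5625 16.0625 20.2500] v=[1.3750 -1.6250 0.6250 1.0000]
Step 5: x=[4.9688 10.1250 14.7188 21.1563] v=[-1.6875 3.1250 -2.6875 1.8125]
Max displacement = 1.4375

Answer: 1.4375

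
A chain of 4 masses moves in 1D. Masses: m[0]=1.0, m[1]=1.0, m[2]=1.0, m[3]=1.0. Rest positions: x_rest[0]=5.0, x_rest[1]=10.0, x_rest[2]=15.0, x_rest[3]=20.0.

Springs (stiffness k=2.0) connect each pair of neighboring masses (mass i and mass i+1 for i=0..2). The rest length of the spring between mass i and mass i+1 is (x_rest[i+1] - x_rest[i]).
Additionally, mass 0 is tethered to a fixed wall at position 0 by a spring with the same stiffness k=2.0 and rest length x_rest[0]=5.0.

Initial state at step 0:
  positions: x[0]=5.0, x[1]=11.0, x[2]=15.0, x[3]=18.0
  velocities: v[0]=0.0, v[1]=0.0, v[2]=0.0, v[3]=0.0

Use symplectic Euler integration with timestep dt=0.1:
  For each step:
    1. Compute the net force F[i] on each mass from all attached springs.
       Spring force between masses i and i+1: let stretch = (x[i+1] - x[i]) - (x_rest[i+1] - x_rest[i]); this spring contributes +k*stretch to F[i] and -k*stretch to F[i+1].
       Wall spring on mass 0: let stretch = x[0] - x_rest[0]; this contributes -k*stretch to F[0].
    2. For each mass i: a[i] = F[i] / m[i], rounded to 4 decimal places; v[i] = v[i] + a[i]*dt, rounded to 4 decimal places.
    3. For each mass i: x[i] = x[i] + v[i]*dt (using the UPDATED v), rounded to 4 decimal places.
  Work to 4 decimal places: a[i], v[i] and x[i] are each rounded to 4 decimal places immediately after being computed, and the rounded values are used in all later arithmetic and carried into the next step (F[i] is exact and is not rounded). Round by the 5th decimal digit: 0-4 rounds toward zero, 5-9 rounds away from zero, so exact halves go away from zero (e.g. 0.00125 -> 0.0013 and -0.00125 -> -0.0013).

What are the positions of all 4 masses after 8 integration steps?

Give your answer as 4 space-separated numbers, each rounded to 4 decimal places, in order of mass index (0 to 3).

Step 0: x=[5.0000 11.0000 15.0000 18.0000] v=[0.0000 0.0000 0.0000 0.0000]
Step 1: x=[5.0200 10.9600 14.9800 18.0400] v=[0.2000 -0.4000 -0.2000 0.4000]
Step 2: x=[5.0584 10.8816 14.9408 18.1188] v=[0.3840 -0.7840 -0.3920 0.7880]
Step 3: x=[5.1121 10.7679 14.8840 18.2340] v=[0.5370 -1.1368 -0.5682 1.1524]
Step 4: x=[5.1767 10.6234 14.8119 18.3822] v=[0.6457 -1.4447 -0.7214 1.4824]
Step 5: x=[5.2467 10.4538 14.7274 18.5590] v=[0.6997 -1.6963 -0.8450 1.7683]
Step 6: x=[5.3159 10.2655 14.6341 18.7592] v=[0.6918 -1.8830 -0.9334 2.0020]
Step 7: x=[5.3778 10.0656 14.5359 18.9769] v=[0.6185 -1.9992 -0.9821 2.1770]
Step 8: x=[5.4259 9.8613 14.4371 19.2058] v=[0.4805 -2.0427 -0.9880 2.2888]

Answer: 5.4259 9.8613 14.4371 19.2058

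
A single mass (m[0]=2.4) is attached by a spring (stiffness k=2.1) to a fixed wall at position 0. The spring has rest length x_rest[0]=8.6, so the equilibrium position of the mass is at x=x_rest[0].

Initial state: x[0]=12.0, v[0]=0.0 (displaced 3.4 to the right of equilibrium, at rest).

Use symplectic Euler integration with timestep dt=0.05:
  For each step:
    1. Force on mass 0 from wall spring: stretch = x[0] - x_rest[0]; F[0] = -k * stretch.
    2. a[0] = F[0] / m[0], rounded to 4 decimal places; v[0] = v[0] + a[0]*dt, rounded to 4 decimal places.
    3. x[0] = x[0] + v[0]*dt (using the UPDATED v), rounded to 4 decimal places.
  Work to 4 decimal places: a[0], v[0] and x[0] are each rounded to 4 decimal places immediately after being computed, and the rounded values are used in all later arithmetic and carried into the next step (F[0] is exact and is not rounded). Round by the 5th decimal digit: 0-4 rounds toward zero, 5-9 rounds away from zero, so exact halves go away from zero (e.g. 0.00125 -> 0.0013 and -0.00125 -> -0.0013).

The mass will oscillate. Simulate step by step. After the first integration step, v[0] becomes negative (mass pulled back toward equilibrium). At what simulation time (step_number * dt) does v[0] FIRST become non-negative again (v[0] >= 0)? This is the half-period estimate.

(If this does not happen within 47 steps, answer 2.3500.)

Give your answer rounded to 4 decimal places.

Answer: 2.3500

Derivation:
Step 0: x=[12.0000] v=[0.0000]
Step 1: x=[11.9926] v=[-0.1488]
Step 2: x=[11.9777] v=[-0.2972]
Step 3: x=[11.9555] v=[-0.4450]
Step 4: x=[11.9259] v=[-0.5918]
Step 5: x=[11.8890] v=[-0.7373]
Step 6: x=[11.8449] v=[-0.8812]
Step 7: x=[11.7937] v=[-1.0232]
Step 8: x=[11.7356] v=[-1.1629]
Step 9: x=[11.6706] v=[-1.3001]
Step 10: x=[11.5989] v=[-1.4344]
Step 11: x=[11.5206] v=[-1.5656]
Step 12: x=[11.4359] v=[-1.6934]
Step 13: x=[11.3450] v=[-1.8175]
Step 14: x=[11.2481] v=[-1.9376]
Step 15: x=[11.1454] v=[-2.0535]
Step 16: x=[11.0372] v=[-2.1649]
Step 17: x=[10.9236] v=[-2.2715]
Step 18: x=[10.8049] v=[-2.3732]
Step 19: x=[10.6814] v=[-2.4697]
Step 20: x=[10.5534] v=[-2.5608]
Step 21: x=[10.4211] v=[-2.6463]
Step 22: x=[10.2848] v=[-2.7260]
Step 23: x=[10.1448] v=[-2.7997]
Step 24: x=[10.0014] v=[-2.8673]
Step 25: x=[9.8550] v=[-2.9286]
Step 26: x=[9.7058] v=[-2.9835]
Step 27: x=[9.5542] v=[-3.0319]
Step 28: x=[9.4005] v=[-3.0736]
Step 29: x=[9.2451] v=[-3.1086]
Step 30: x=[9.0883] v=[-3.1368]
Step 31: x=[8.9304] v=[-3.1582]
Step 32: x=[8.7718] v=[-3.1727]
Step 33: x=[8.6128] v=[-3.1802]
Step 34: x=[8.4538] v=[-3.1808]
Step 35: x=[8.2951] v=[-3.1744]
Step 36: x=[8.1370] v=[-3.1611]
Step 37: x=[7.9800] v=[-3.1408]
Step 38: x=[7.8243] v=[-3.1137]
Step 39: x=[7.6703] v=[-3.0798]
Step 40: x=[7.5183] v=[-3.0391]
Step 41: x=[7.3687] v=[-2.9918]
Step 42: x=[7.2218] v=[-2.9379]
Step 43: x=[7.0779] v=[-2.8776]
Step 44: x=[6.9374] v=[-2.8110]
Step 45: x=[6.8005] v=[-2.7383]
Step 46: x=[6.6675] v=[-2.6596]
Step 47: x=[6.5387] v=[-2.5751]
v[0] did not become non-negative within 47 steps; using fallback time=2.3500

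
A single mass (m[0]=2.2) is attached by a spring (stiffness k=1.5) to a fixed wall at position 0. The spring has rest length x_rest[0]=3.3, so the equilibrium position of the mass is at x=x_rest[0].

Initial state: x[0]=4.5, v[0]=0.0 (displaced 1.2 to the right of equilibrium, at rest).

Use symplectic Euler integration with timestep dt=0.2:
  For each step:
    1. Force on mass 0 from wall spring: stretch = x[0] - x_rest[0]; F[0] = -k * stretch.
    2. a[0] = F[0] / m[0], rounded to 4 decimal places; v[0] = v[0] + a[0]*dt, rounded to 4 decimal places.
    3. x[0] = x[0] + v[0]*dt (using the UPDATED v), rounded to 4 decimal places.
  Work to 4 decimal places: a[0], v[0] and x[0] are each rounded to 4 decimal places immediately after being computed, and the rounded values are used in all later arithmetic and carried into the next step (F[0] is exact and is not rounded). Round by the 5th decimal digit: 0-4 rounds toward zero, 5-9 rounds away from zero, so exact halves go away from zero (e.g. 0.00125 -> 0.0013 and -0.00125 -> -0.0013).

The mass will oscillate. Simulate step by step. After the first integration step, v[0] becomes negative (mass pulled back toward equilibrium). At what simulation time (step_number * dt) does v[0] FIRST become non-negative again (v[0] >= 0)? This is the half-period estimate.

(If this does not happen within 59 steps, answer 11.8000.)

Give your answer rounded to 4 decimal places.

Answer: 4.0000

Derivation:
Step 0: x=[4.5000] v=[0.0000]
Step 1: x=[4.4673] v=[-0.1636]
Step 2: x=[4.4027] v=[-0.3228]
Step 3: x=[4.3081] v=[-0.4732]
Step 4: x=[4.1860] v=[-0.6107]
Step 5: x=[4.0397] v=[-0.7315]
Step 6: x=[3.8732] v=[-0.8324]
Step 7: x=[3.6911] v=[-0.9106]
Step 8: x=[3.4983] v=[-0.9639]
Step 9: x=[3.3001] v=[-0.9909]
Step 10: x=[3.1019] v=[-0.9909]
Step 11: x=[2.9091] v=[-0.9639]
Step 12: x=[2.7270] v=[-0.9106]
Step 13: x=[2.5605] v=[-0.8325]
Step 14: x=[2.4142] v=[-0.7317]
Step 15: x=[2.2920] v=[-0.6109]
Step 16: x=[2.1973] v=[-0.4734]
Step 17: x=[2.1327] v=[-0.3230]
Step 18: x=[2.0999] v=[-0.1638]
Step 19: x=[2.0999] v=[-0.0001]
Step 20: x=[2.1326] v=[0.1636]
First v>=0 after going negative at step 20, time=4.0000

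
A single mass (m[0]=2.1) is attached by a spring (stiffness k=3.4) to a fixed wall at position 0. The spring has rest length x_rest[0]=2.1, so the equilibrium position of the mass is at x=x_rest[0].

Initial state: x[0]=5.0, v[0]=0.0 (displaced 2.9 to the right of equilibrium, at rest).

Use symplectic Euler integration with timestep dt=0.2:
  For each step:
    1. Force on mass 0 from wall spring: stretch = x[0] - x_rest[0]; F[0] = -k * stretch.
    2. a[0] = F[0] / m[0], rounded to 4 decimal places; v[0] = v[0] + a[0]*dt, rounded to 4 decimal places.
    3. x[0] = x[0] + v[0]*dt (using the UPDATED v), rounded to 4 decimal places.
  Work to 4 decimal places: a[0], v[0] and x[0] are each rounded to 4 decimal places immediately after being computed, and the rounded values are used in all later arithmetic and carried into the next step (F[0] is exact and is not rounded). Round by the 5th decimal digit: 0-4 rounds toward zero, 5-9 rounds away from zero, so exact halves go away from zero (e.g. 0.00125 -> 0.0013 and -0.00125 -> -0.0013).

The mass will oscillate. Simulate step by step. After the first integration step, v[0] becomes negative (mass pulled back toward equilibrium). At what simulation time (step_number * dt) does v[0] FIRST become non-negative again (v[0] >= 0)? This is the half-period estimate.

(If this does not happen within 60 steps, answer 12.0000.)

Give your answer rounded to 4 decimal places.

Answer: 2.6000

Derivation:
Step 0: x=[5.0000] v=[0.0000]
Step 1: x=[4.8122] v=[-0.9390]
Step 2: x=[4.4488] v=[-1.8172]
Step 3: x=[3.9332] v=[-2.5778]
Step 4: x=[3.2989] v=[-3.1714]
Step 5: x=[2.5870] v=[-3.5596]
Step 6: x=[1.8435] v=[-3.7173]
Step 7: x=[1.1167] v=[-3.6342]
Step 8: x=[0.4535] v=[-3.3158]
Step 9: x=[-0.1030] v=[-2.7826]
Step 10: x=[-0.5168] v=[-2.0692]
Step 11: x=[-0.7612] v=[-1.2219]
Step 12: x=[-0.8203] v=[-0.2954]
Step 13: x=[-0.6903] v=[0.6502]
First v>=0 after going negative at step 13, time=2.6000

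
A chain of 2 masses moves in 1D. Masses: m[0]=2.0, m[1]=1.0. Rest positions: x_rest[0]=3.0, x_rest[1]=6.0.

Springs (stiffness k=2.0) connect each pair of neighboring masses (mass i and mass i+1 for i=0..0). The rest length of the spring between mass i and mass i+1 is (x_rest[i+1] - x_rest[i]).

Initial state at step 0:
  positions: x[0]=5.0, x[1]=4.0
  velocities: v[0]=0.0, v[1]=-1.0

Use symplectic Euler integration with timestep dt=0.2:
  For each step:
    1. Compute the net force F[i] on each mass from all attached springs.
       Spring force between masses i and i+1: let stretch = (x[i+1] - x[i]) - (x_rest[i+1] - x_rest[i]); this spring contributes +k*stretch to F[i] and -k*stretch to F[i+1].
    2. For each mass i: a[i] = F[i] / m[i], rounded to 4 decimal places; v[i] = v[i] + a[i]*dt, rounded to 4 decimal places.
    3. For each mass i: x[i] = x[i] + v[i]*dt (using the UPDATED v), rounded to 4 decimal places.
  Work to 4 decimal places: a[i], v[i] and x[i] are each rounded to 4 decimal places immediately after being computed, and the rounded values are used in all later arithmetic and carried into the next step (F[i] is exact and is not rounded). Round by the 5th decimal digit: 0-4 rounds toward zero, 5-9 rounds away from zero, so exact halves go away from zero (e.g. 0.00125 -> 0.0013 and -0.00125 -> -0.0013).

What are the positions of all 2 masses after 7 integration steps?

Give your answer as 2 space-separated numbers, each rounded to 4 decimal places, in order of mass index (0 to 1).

Answer: 2.1587 8.2826

Derivation:
Step 0: x=[5.0000 4.0000] v=[0.0000 -1.0000]
Step 1: x=[4.8400 4.1200] v=[-0.8000 0.6000]
Step 2: x=[4.5312 4.5376] v=[-1.5440 2.0880]
Step 3: x=[4.1027 5.1947] v=[-2.1427 3.2854]
Step 4: x=[3.5978 6.0044] v=[-2.5243 4.0486]
Step 5: x=[3.0692 6.8616] v=[-2.6430 4.2860]
Step 6: x=[2.5723 7.6554] v=[-2.4845 3.9690]
Step 7: x=[2.1587 8.2826] v=[-2.0679 3.1358]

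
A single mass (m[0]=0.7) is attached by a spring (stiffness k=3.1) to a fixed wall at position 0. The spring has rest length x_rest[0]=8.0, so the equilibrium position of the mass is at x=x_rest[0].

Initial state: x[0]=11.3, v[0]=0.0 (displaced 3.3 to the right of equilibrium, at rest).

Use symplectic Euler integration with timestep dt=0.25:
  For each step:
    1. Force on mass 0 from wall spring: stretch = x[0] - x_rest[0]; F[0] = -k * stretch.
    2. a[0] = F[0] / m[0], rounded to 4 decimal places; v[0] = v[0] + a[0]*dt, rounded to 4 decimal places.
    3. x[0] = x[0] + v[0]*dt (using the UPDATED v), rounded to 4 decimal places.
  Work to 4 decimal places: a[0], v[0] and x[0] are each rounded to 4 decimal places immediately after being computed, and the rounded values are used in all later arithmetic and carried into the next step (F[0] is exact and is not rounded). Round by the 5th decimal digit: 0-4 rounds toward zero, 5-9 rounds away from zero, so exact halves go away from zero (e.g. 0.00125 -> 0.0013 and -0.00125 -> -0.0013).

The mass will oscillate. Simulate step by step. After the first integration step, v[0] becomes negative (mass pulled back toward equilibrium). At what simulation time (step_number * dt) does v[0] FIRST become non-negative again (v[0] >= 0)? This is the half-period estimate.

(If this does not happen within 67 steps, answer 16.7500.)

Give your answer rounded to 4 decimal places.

Step 0: x=[11.3000] v=[0.0000]
Step 1: x=[10.3866] v=[-3.6536]
Step 2: x=[8.8126] v=[-6.2959]
Step 3: x=[7.0137] v=[-7.1956]
Step 4: x=[5.4878] v=[-6.1036]
Step 5: x=[4.6573] v=[-3.3222]
Step 6: x=[4.7520] v=[0.3787]
First v>=0 after going negative at step 6, time=1.5000

Answer: 1.5000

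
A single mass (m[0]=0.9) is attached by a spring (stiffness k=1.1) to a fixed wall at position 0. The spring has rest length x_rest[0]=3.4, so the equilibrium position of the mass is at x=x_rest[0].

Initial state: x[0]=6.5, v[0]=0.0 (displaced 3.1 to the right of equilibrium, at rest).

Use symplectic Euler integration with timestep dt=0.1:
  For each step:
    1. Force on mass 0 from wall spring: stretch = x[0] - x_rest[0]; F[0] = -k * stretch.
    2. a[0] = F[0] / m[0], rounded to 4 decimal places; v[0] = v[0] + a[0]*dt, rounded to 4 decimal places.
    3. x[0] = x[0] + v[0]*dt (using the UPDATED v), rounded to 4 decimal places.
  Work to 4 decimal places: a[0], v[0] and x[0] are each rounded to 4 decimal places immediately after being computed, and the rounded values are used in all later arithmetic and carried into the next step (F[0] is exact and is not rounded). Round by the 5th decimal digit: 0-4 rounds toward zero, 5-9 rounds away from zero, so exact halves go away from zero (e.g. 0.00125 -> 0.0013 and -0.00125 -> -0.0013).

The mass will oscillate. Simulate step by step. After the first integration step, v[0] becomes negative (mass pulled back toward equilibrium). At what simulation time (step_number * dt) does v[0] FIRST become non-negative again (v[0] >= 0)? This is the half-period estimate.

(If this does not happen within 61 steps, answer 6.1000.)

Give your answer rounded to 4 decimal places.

Answer: 2.9000

Derivation:
Step 0: x=[6.5000] v=[0.0000]
Step 1: x=[6.4621] v=[-0.3789]
Step 2: x=[6.3868] v=[-0.7532]
Step 3: x=[6.2750] v=[-1.1183]
Step 4: x=[6.1280] v=[-1.4697]
Step 5: x=[5.9477] v=[-1.8031]
Step 6: x=[5.7363] v=[-2.1145]
Step 7: x=[5.4963] v=[-2.4001]
Step 8: x=[5.2307] v=[-2.6563]
Step 9: x=[4.9427] v=[-2.8801]
Step 10: x=[4.6358] v=[-3.0687]
Step 11: x=[4.3138] v=[-3.2197]
Step 12: x=[3.9807] v=[-3.3314]
Step 13: x=[3.6405] v=[-3.4024]
Step 14: x=[3.2973] v=[-3.4318]
Step 15: x=[2.9554] v=[-3.4193]
Step 16: x=[2.6189] v=[-3.3650]
Step 17: x=[2.2920] v=[-3.2695]
Step 18: x=[1.9786] v=[-3.1341]
Step 19: x=[1.6826] v=[-2.9604]
Step 20: x=[1.4076] v=[-2.7505]
Step 21: x=[1.1569] v=[-2.5070]
Step 22: x=[0.9336] v=[-2.2328]
Step 23: x=[0.7405] v=[-1.9314]
Step 24: x=[0.5799] v=[-1.6064]
Step 25: x=[0.4537] v=[-1.2617]
Step 26: x=[0.3635] v=[-0.9016]
Step 27: x=[0.3105] v=[-0.5305]
Step 28: x=[0.2952] v=[-0.1529]
Step 29: x=[0.3179] v=[0.2266]
First v>=0 after going negative at step 29, time=2.9000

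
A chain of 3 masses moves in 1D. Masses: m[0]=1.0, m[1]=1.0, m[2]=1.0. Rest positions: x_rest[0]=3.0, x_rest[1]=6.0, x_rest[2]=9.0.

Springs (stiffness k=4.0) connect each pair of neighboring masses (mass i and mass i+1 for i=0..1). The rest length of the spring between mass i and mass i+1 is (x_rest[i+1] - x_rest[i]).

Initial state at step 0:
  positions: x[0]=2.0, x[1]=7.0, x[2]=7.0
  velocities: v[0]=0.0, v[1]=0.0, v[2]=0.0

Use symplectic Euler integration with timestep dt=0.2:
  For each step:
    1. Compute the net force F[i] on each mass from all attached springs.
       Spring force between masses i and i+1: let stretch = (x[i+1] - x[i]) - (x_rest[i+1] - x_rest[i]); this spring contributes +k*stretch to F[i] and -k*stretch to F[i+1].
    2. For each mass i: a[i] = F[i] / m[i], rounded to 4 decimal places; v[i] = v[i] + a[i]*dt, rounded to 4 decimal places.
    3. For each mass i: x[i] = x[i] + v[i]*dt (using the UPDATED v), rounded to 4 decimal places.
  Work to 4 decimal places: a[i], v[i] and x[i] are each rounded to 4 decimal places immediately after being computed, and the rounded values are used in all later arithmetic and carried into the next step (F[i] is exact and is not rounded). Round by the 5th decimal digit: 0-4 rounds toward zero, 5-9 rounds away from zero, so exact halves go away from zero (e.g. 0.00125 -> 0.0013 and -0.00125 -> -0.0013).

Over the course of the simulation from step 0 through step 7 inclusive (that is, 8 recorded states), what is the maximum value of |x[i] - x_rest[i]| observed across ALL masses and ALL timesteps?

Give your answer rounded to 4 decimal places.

Answer: 2.4418

Derivation:
Step 0: x=[2.0000 7.0000 7.0000] v=[0.0000 0.0000 0.0000]
Step 1: x=[2.3200 6.2000 7.4800] v=[1.6000 -4.0000 2.4000]
Step 2: x=[2.7808 4.9840 8.2352] v=[2.3040 -6.0800 3.7760]
Step 3: x=[3.1141 3.9357 8.9502] v=[1.6666 -5.2416 3.5750]
Step 4: x=[3.0989 3.5582 9.3429] v=[-0.0761 -1.8873 1.9634]
Step 5: x=[2.6772 4.0328 9.2900] v=[-2.1087 2.3730 -0.2644]
Step 6: x=[1.9924 5.1317 8.8760] v=[-3.4242 5.4943 -2.0702]
Step 7: x=[1.3298 6.3274 8.3429] v=[-3.3128 5.9783 -2.6656]
Max displacement = 2.4418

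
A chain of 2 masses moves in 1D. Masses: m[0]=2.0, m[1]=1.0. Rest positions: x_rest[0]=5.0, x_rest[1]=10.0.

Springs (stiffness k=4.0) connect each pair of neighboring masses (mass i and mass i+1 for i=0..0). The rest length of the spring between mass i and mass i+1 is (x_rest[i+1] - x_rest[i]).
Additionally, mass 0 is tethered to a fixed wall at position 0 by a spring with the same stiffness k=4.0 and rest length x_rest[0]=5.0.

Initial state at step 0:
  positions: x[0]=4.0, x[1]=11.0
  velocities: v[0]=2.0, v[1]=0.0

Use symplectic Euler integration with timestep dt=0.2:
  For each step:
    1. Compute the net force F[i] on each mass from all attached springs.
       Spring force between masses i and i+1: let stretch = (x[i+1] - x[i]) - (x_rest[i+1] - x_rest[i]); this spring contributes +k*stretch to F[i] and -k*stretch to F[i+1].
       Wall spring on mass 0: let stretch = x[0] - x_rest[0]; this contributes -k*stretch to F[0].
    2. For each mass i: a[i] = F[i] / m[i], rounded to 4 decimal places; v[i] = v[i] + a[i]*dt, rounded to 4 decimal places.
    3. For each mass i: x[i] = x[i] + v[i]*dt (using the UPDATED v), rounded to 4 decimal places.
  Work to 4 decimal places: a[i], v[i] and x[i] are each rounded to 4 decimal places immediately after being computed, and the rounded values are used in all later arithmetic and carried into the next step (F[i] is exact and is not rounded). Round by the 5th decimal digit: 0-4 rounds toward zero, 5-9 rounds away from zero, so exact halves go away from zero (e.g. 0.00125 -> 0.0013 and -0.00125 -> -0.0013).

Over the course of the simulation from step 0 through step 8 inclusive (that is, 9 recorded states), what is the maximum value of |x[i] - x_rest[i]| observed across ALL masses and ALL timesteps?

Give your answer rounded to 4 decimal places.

Answer: 1.8169

Derivation:
Step 0: x=[4.0000 11.0000] v=[2.0000 0.0000]
Step 1: x=[4.6400 10.6800] v=[3.2000 -1.6000]
Step 2: x=[5.3920 10.1936] v=[3.7600 -2.4320]
Step 3: x=[6.0968 9.7389] v=[3.5238 -2.2733]
Step 4: x=[6.6052 9.5015] v=[2.5419 -1.1870]
Step 5: x=[6.8169 9.6007] v=[1.0583 0.4960]
Step 6: x=[6.7059 10.0545] v=[-0.5549 2.2690]
Step 7: x=[6.3263 10.7725] v=[-1.8978 3.5901]
Step 8: x=[5.7963 11.5791] v=[-2.6498 4.0331]
Max displacement = 1.8169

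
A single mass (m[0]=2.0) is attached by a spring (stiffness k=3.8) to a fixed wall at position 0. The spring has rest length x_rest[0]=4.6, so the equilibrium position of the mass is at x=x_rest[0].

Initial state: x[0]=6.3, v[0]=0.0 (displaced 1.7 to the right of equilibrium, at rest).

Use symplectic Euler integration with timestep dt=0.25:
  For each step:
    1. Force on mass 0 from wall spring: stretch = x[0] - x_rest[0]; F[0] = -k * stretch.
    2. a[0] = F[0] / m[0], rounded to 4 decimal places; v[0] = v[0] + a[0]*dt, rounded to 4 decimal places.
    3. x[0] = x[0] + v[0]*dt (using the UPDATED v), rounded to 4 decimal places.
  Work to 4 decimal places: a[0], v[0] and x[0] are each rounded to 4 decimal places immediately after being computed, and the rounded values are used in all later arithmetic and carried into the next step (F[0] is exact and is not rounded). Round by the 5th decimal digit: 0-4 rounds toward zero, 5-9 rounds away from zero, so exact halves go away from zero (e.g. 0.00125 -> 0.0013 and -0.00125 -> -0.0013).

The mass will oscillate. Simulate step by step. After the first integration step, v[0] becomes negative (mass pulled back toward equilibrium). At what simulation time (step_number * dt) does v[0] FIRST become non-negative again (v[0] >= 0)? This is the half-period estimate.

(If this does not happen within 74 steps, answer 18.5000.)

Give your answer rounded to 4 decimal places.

Step 0: x=[6.3000] v=[0.0000]
Step 1: x=[6.0981] v=[-0.8075]
Step 2: x=[5.7183] v=[-1.5191]
Step 3: x=[5.2057] v=[-2.0503]
Step 4: x=[4.6212] v=[-2.3380]
Step 5: x=[4.0342] v=[-2.3481]
Step 6: x=[3.5144] v=[-2.0794]
Step 7: x=[3.1235] v=[-1.5638]
Step 8: x=[2.9079] v=[-0.8625]
Step 9: x=[2.8932] v=[-0.0588]
Step 10: x=[3.0812] v=[0.7519]
First v>=0 after going negative at step 10, time=2.5000

Answer: 2.5000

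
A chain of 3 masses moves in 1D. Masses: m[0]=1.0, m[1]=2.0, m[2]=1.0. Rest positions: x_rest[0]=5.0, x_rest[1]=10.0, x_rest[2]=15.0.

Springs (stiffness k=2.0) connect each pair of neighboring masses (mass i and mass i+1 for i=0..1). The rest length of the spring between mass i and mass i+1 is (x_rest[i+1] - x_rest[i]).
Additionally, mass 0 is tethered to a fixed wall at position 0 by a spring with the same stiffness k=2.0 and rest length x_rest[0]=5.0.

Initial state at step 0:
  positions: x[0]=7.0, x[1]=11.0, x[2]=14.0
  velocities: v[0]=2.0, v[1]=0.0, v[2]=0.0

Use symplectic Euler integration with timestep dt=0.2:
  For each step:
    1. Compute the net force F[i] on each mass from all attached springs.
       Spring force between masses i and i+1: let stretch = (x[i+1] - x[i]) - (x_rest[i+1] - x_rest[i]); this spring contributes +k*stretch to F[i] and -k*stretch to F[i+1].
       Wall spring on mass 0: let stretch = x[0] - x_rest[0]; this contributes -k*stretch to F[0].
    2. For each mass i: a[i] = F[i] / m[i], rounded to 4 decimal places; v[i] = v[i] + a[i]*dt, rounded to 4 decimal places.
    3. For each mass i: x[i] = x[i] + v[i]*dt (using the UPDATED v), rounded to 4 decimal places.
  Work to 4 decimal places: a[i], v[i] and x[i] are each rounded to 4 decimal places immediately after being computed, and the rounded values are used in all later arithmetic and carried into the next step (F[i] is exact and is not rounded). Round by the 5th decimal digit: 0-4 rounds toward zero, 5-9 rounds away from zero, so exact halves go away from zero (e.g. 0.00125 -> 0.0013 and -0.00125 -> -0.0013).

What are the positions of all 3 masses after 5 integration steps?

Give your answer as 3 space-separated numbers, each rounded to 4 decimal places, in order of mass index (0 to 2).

Answer: 5.4279 10.6652 15.8992

Derivation:
Step 0: x=[7.0000 11.0000 14.0000] v=[2.0000 0.0000 0.0000]
Step 1: x=[7.1600 10.9600 14.1600] v=[0.8000 -0.2000 0.8000]
Step 2: x=[7.0512 10.8960 14.4640] v=[-0.5440 -0.3200 1.5200]
Step 3: x=[6.6859 10.8209 14.8826] v=[-1.8266 -0.3754 2.0928]
Step 4: x=[6.1165 10.7429 15.3762] v=[-2.8470 -0.3901 2.4681]
Step 5: x=[5.4279 10.6652 15.8992] v=[-3.4430 -0.3887 2.6148]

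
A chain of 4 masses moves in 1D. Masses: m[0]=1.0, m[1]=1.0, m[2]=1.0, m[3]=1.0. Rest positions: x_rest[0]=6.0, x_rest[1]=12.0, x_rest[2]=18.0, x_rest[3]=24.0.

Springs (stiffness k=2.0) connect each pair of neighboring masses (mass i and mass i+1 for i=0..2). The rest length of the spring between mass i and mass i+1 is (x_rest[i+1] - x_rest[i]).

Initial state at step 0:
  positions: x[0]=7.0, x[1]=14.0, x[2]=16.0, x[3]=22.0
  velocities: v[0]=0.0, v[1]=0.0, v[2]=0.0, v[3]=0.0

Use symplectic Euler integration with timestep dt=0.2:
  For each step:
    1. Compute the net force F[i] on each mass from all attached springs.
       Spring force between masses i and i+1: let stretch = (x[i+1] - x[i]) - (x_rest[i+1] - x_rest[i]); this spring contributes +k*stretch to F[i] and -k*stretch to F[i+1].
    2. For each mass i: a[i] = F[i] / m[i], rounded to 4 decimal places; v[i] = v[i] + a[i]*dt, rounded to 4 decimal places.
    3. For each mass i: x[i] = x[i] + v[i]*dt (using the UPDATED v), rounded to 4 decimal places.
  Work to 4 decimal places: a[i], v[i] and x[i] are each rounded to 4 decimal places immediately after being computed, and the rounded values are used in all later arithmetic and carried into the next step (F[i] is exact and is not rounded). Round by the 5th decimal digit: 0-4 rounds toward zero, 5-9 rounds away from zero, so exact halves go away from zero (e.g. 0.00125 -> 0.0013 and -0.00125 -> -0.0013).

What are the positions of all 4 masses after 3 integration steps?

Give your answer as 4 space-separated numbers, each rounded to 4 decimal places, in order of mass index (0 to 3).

Answer: 7.2988 12.0549 17.5270 22.1193

Derivation:
Step 0: x=[7.0000 14.0000 16.0000 22.0000] v=[0.0000 0.0000 0.0000 0.0000]
Step 1: x=[7.0800 13.6000 16.3200 22.0000] v=[0.4000 -2.0000 1.6000 0.0000]
Step 2: x=[7.2016 12.8960 16.8768 22.0256] v=[0.6080 -3.5200 2.7840 0.1280]
Step 3: x=[7.2988 12.0549 17.5270 22.1193] v=[0.4858 -4.2054 3.2512 0.4685]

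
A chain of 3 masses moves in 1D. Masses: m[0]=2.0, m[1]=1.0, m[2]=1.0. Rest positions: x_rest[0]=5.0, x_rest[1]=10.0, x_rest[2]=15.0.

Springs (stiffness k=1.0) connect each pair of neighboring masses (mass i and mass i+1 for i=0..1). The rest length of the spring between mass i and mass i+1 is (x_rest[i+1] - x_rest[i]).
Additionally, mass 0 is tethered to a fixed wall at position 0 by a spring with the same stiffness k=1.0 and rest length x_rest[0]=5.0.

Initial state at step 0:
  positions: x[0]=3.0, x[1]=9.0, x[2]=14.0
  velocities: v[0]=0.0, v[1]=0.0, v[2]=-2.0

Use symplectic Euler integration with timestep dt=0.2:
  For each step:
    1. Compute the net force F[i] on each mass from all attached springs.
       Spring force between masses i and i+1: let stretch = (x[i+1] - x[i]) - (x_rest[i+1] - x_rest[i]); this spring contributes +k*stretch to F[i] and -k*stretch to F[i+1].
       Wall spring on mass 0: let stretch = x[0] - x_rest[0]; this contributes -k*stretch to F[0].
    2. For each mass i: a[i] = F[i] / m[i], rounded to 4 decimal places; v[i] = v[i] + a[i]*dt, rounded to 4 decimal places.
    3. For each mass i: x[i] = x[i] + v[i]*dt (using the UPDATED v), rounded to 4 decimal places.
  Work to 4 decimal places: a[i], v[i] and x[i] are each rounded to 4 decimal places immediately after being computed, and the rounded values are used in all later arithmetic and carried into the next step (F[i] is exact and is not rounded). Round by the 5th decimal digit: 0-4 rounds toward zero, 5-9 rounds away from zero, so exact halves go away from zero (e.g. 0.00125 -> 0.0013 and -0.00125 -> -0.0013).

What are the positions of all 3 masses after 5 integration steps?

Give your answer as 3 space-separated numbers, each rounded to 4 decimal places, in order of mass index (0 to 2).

Answer: 3.7882 8.2973 12.2458

Derivation:
Step 0: x=[3.0000 9.0000 14.0000] v=[0.0000 0.0000 -2.0000]
Step 1: x=[3.0600 8.9600 13.6000] v=[0.3000 -0.2000 -2.0000]
Step 2: x=[3.1768 8.8696 13.2144] v=[0.5840 -0.4520 -1.9280]
Step 3: x=[3.3439 8.7253 12.8550] v=[0.8356 -0.7216 -1.7970]
Step 4: x=[3.5518 8.5309 12.5304] v=[1.0394 -0.9719 -1.6229]
Step 5: x=[3.7882 8.2973 12.2458] v=[1.1821 -1.1678 -1.4228]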